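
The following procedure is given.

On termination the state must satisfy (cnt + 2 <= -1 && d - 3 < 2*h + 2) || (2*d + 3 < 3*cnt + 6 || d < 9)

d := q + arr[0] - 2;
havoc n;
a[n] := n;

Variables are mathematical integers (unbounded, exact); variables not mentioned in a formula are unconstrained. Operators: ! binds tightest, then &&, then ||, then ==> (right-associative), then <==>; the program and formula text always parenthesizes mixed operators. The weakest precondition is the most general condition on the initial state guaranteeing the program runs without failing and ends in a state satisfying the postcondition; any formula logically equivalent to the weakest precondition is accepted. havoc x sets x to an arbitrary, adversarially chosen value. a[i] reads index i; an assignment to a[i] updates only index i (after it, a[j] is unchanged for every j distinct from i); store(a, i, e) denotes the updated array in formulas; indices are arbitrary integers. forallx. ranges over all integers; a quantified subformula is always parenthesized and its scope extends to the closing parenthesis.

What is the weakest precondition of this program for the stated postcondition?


Working backward. After the program, the postcondition (cnt + 2 <= -1 && d - 3 < 2*h + 2) || (2*d + 3 < 3*cnt + 6 || d < 9) must hold; in canonical form it is (cnt <= -3 && d < 2*h + 5) || 2*d < 3*cnt + 3 || d < 9.
Before a[n] := n: (cnt <= -3 && d < 2*h + 5) || 2*d < 3*cnt + 3 || d < 9
Before havoc n: (cnt <= -3 && d < 2*h + 5) || 2*d < 3*cnt + 3 || d < 9
Before d := q + arr[0] - 2: (cnt <= -3 && arr[0] + q < 2*h + 7) || 2*arr[0] + 2*q < 3*cnt + 7 || arr[0] + q < 11
Answer: WP = (cnt <= -3 && arr[0] + q < 2*h + 7) || 2*arr[0] + 2*q < 3*cnt + 7 || arr[0] + q < 11


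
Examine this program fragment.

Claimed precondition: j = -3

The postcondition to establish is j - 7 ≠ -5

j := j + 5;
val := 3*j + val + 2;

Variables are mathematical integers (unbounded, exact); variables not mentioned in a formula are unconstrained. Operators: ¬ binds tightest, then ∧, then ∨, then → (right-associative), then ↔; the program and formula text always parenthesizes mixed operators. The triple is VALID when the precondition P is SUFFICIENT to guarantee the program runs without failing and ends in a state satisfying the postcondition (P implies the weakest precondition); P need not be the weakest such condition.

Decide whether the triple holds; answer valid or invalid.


Working backward. After the program, the postcondition j - 7 ≠ -5 must hold; in canonical form it is j ≠ 2.
Before val := 3*j + val + 2: j ≠ 2
Before j := j + 5: j ≠ -3
The weakest precondition is j ≠ -3.
Check whether j = -3 implies it.
Countermodel: at the initial state j = -3, the precondition holds but the weakest precondition fails.
Answer: invalid


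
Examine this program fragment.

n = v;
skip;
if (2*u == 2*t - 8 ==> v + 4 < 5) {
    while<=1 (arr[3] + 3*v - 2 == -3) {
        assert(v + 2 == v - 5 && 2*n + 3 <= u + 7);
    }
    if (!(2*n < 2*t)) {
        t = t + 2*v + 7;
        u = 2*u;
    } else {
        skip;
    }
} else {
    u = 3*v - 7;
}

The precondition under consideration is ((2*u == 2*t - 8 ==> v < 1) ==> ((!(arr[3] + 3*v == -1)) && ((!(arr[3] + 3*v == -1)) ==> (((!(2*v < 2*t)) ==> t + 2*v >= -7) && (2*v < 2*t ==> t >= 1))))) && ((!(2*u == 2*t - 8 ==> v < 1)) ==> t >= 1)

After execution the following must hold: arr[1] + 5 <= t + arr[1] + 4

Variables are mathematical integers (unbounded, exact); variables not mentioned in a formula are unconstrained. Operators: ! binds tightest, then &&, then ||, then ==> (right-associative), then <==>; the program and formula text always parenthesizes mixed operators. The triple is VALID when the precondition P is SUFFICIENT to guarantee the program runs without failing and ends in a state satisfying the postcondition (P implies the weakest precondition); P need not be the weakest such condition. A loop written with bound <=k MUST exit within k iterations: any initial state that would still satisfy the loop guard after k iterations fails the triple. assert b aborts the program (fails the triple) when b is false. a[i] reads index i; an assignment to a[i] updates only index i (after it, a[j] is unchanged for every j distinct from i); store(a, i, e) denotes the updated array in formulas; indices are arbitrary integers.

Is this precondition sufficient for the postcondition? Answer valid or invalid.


Working backward. After the program, the postcondition arr[1] + 5 <= t + arr[1] + 4 must hold; in canonical form it is t >= 1.
Then branch requires (!(arr[3] + 3*v == -1)) && ((!(arr[3] + 3*v == -1)) ==> (((!(2*n < 2*t)) ==> t + 2*v >= -6) && (2*n < 2*t ==> t >= 1))); else branch requires t >= 1.
Before the if: ((2*u == 2*t - 8 ==> v < 1) ==> ((!(arr[3] + 3*v == -1)) && ((!(arr[3] + 3*v == -1)) ==> (((!(2*n < 2*t)) ==> t + 2*v >= -6) && (2*n < 2*t ==> t >= 1))))) && ((!(2*u == 2*t - 8 ==> v < 1)) ==> t >= 1)
Before skip: ((2*u == 2*t - 8 ==> v < 1) ==> ((!(arr[3] + 3*v == -1)) && ((!(arr[3] + 3*v == -1)) ==> (((!(2*n < 2*t)) ==> t + 2*v >= -6) && (2*n < 2*t ==> t >= 1))))) && ((!(2*u == 2*t - 8 ==> v < 1)) ==> t >= 1)
Before n := v: ((2*u == 2*t - 8 ==> v < 1) ==> ((!(arr[3] + 3*v == -1)) && ((!(arr[3] + 3*v == -1)) ==> (((!(2*v < 2*t)) ==> t + 2*v >= -6) && (2*v < 2*t ==> t >= 1))))) && ((!(2*u == 2*t - 8 ==> v < 1)) ==> t >= 1)
The weakest precondition is ((2*u == 2*t - 8 ==> v < 1) ==> ((!(arr[3] + 3*v == -1)) && ((!(arr[3] + 3*v == -1)) ==> (((!(2*v < 2*t)) ==> t + 2*v >= -6) && (2*v < 2*t ==> t >= 1))))) && ((!(2*u == 2*t - 8 ==> v < 1)) ==> t >= 1).
Check whether ((2*u == 2*t - 8 ==> v < 1) ==> ((!(arr[3] + 3*v == -1)) && ((!(arr[3] + 3*v == -1)) ==> (((!(2*v < 2*t)) ==> t + 2*v >= -7) && (2*v < 2*t ==> t >= 1))))) && ((!(2*u == 2*t - 8 ==> v < 1)) ==> t >= 1) implies it.
Countermodel: at the initial state arr = {[3] = 6, elsewhere 6}, t = -3, u = 0, v = -2, the precondition holds but the weakest precondition fails.
Answer: invalid


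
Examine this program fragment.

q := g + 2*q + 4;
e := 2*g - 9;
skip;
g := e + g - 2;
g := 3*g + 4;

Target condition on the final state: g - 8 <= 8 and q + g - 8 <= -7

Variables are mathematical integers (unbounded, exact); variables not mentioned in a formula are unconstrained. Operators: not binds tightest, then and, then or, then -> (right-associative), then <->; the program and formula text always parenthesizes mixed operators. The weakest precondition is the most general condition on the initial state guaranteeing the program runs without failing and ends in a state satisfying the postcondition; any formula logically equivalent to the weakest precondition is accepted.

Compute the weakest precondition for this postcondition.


Working backward. After the program, the postcondition g - 8 <= 8 and q + g - 8 <= -7 must hold; in canonical form it is g <= 16 and g + q <= 1.
Before g := 3*g + 4: 3*g <= 12 and 3*g + q <= -3
Before g := e + g - 2: 3*e + 3*g <= 18 and 3*e + 3*g + q <= 3
Before skip: 3*e + 3*g <= 18 and 3*e + 3*g + q <= 3
Before e := 2*g - 9: 9*g <= 45 and 9*g + q <= 30
Before q := g + 2*q + 4: 9*g <= 45 and 10*g + 2*q <= 26
Answer: WP = 9*g <= 45 and 10*g + 2*q <= 26


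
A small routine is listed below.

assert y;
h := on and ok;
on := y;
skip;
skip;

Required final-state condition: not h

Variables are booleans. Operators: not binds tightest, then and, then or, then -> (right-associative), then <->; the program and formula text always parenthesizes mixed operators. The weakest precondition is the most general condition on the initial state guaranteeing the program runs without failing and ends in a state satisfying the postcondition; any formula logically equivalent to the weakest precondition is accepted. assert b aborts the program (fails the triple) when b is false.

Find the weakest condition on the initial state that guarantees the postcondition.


Working backward. After the program, not h must hold.
Before skip: not h
Before skip: not h
Before on := y: not h
Before h := on and ok: not (on and ok)
Before assert y: y and (not (on and ok))
Answer: WP = y and (not (on and ok))


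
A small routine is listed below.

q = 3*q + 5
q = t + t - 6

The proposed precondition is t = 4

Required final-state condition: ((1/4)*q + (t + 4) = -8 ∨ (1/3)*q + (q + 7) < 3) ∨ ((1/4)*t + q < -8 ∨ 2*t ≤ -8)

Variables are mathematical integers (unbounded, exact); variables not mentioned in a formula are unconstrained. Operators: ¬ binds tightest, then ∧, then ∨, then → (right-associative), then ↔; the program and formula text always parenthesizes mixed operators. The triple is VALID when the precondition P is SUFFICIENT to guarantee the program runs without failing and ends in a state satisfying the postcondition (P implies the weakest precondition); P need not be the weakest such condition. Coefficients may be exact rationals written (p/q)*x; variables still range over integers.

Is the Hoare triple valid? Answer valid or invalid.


Working backward. After the program, the postcondition ((1/4)*q + (t + 4) = -8 ∨ (1/3)*q + (q + 7) < 3) ∨ ((1/4)*t + q < -8 ∨ 2*t ≤ -8) must hold; in canonical form it is (1/4)*q + t = -12 ∨ (4/3)*q < -4 ∨ q + (1/4)*t < -8 ∨ 2*t ≤ -8.
Before q := t + t - 6: (3/2)*t = -21/2 ∨ (8/3)*t < 4 ∨ (9/4)*t < -2 ∨ 2*t ≤ -8
Before q := 3*q + 5: (3/2)*t = -21/2 ∨ (8/3)*t < 4 ∨ (9/4)*t < -2 ∨ 2*t ≤ -8
The weakest precondition is (3/2)*t = -21/2 ∨ (8/3)*t < 4 ∨ (9/4)*t < -2 ∨ 2*t ≤ -8.
Check whether t = 4 implies it.
Countermodel: at the initial state t = 4, the precondition holds but the weakest precondition fails.
Answer: invalid


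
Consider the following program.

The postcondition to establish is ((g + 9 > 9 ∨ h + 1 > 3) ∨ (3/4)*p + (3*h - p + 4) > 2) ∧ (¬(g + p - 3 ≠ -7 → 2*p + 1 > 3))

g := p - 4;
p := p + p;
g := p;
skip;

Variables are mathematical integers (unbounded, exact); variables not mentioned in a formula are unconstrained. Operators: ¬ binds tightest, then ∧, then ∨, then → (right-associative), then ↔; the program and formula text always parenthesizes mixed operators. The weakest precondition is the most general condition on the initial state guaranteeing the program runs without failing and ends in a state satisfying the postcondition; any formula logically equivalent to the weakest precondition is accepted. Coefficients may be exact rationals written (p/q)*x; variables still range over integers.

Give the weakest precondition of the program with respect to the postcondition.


Working backward. After the program, the postcondition ((g + 9 > 9 ∨ h + 1 > 3) ∨ (3/4)*p + (3*h - p + 4) > 2) ∧ (¬(g + p - 3 ≠ -7 → 2*p + 1 > 3)) must hold; in canonical form it is (g > 0 ∨ h > 2 ∨ 3*h > (1/4)*p - 2) ∧ (¬(g + p ≠ -4 → 2*p > 2)).
Before skip: (g > 0 ∨ h > 2 ∨ 3*h > (1/4)*p - 2) ∧ (¬(g + p ≠ -4 → 2*p > 2))
Before g := p: (p > 0 ∨ h > 2 ∨ 3*h > (1/4)*p - 2) ∧ (¬(2*p ≠ -4 → 2*p > 2))
Before p := p + p: (2*p > 0 ∨ h > 2 ∨ 3*h > (1/2)*p - 2) ∧ (¬(4*p ≠ -4 → 4*p > 2))
Before g := p - 4: (2*p > 0 ∨ h > 2 ∨ 3*h > (1/2)*p - 2) ∧ (¬(4*p ≠ -4 → 4*p > 2))
Answer: WP = (2*p > 0 ∨ h > 2 ∨ 3*h > (1/2)*p - 2) ∧ (¬(4*p ≠ -4 → 4*p > 2))


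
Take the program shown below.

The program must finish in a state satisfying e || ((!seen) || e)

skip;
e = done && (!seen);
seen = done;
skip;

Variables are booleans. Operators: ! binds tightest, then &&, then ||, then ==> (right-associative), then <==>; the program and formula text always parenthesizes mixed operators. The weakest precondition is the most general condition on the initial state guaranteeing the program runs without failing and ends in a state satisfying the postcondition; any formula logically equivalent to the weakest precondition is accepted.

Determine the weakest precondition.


Working backward. After the program, the postcondition e || ((!seen) || e) must hold; in canonical form it is e || (!seen).
Before skip: e || (!seen)
Before seen := done: e || (!done)
Before e := done && (!seen): (done && (!seen)) || (!done)
Before skip: (done && (!seen)) || (!done)
Answer: WP = (done && (!seen)) || (!done)


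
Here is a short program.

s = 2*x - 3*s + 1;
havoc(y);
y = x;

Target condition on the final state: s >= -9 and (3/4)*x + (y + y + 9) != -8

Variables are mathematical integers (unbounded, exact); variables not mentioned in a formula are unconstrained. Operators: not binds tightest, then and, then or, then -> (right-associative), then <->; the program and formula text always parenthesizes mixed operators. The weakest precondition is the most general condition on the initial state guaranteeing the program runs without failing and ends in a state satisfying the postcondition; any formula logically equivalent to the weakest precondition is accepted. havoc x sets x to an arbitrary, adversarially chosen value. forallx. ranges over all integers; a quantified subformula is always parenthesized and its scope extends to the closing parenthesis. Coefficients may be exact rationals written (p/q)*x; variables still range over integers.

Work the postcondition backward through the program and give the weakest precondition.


Working backward. After the program, the postcondition s >= -9 and (3/4)*x + (y + y + 9) != -8 must hold; in canonical form it is s >= -9 and (3/4)*x + 2*y != -17.
Before y := x: s >= -9 and (11/4)*x != -17
Before havoc y: s >= -9 and (11/4)*x != -17
Before s := 2*x - 3*s + 1: 2*x >= 3*s - 10 and (11/4)*x != -17
Answer: WP = 2*x >= 3*s - 10 and (11/4)*x != -17


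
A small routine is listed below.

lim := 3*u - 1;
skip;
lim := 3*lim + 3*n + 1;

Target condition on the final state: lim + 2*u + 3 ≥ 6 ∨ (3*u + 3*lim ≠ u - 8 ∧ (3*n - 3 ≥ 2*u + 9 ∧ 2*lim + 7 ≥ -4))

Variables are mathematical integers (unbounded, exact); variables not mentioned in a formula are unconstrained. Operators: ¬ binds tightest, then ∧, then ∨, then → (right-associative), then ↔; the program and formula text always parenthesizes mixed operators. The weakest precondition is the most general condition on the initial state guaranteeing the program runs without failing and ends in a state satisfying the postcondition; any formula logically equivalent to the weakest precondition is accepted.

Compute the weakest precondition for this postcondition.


Working backward. After the program, the postcondition lim + 2*u + 3 ≥ 6 ∨ (3*u + 3*lim ≠ u - 8 ∧ (3*n - 3 ≥ 2*u + 9 ∧ 2*lim + 7 ≥ -4)) must hold; in canonical form it is lim + 2*u ≥ 3 ∨ (3*lim + 2*u ≠ -8 ∧ 3*n ≥ 2*u + 12 ∧ 2*lim ≥ -11).
Before lim := 3*lim + 3*n + 1: 3*lim + 3*n + 2*u ≥ 2 ∨ (9*lim + 9*n + 2*u ≠ -11 ∧ 3*n ≥ 2*u + 12 ∧ 6*lim + 6*n ≥ -13)
Before skip: 3*lim + 3*n + 2*u ≥ 2 ∨ (9*lim + 9*n + 2*u ≠ -11 ∧ 3*n ≥ 2*u + 12 ∧ 6*lim + 6*n ≥ -13)
Before lim := 3*u - 1: 3*n + 11*u ≥ 5 ∨ (9*n + 29*u ≠ -2 ∧ 3*n ≥ 2*u + 12 ∧ 6*n + 18*u ≥ -7)
Answer: WP = 3*n + 11*u ≥ 5 ∨ (9*n + 29*u ≠ -2 ∧ 3*n ≥ 2*u + 12 ∧ 6*n + 18*u ≥ -7)


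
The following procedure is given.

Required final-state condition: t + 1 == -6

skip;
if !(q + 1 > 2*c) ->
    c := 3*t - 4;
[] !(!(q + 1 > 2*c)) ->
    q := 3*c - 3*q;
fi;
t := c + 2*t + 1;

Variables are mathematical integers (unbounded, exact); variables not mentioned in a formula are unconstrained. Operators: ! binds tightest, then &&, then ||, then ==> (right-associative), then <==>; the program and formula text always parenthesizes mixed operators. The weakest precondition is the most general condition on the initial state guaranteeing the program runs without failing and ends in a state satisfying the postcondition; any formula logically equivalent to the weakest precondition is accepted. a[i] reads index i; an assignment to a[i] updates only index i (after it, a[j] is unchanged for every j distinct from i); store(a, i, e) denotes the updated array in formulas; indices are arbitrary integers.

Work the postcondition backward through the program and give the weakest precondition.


Working backward. After the program, the postcondition t + 1 == -6 must hold; in canonical form it is t == -7.
Before t := c + 2*t + 1: c + 2*t == -8
Then branch requires 5*t == -4; else branch requires c + 2*t == -8.
Before the if: ((!(q > 2*c - 1)) ==> 5*t == -4) && (q > 2*c - 1 ==> c + 2*t == -8)
Before skip: ((!(q > 2*c - 1)) ==> 5*t == -4) && (q > 2*c - 1 ==> c + 2*t == -8)
Answer: WP = ((!(q > 2*c - 1)) ==> 5*t == -4) && (q > 2*c - 1 ==> c + 2*t == -8)


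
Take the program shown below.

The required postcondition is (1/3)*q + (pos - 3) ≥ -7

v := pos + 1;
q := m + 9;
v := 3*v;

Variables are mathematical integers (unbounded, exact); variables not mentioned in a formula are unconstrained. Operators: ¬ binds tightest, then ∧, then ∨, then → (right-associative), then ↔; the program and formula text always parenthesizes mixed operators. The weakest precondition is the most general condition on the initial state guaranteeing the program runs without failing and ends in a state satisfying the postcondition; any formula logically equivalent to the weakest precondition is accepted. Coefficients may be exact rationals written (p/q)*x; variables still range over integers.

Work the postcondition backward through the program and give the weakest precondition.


Working backward. After the program, the postcondition (1/3)*q + (pos - 3) ≥ -7 must hold; in canonical form it is pos + (1/3)*q ≥ -4.
Before v := 3*v: pos + (1/3)*q ≥ -4
Before q := m + 9: (1/3)*m + pos ≥ -7
Before v := pos + 1: (1/3)*m + pos ≥ -7
Answer: WP = (1/3)*m + pos ≥ -7


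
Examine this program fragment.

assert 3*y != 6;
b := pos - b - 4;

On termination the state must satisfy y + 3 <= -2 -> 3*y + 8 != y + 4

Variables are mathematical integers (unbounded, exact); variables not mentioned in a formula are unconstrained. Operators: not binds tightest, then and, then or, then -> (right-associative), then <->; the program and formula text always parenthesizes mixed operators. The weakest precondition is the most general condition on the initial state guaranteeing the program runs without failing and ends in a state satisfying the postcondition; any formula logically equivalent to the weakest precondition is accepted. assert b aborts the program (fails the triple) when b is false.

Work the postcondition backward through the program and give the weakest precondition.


Working backward. After the program, the postcondition y + 3 <= -2 -> 3*y + 8 != y + 4 must hold; in canonical form it is y <= -5 -> 2*y != -4.
Before b := pos - b - 4: y <= -5 -> 2*y != -4
Before assert 3*y != 6: 3*y != 6 and (y <= -5 -> 2*y != -4)
Answer: WP = 3*y != 6 and (y <= -5 -> 2*y != -4)


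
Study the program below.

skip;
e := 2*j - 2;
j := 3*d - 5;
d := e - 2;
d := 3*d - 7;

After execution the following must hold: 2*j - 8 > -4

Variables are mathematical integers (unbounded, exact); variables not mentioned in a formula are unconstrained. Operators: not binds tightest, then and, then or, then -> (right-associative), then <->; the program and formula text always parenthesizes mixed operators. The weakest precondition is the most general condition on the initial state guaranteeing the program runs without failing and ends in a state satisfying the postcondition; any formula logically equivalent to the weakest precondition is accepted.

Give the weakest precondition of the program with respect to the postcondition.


Working backward. After the program, the postcondition 2*j - 8 > -4 must hold; in canonical form it is 2*j > 4.
Before d := 3*d - 7: 2*j > 4
Before d := e - 2: 2*j > 4
Before j := 3*d - 5: 6*d > 14
Before e := 2*j - 2: 6*d > 14
Before skip: 6*d > 14
Answer: WP = 6*d > 14


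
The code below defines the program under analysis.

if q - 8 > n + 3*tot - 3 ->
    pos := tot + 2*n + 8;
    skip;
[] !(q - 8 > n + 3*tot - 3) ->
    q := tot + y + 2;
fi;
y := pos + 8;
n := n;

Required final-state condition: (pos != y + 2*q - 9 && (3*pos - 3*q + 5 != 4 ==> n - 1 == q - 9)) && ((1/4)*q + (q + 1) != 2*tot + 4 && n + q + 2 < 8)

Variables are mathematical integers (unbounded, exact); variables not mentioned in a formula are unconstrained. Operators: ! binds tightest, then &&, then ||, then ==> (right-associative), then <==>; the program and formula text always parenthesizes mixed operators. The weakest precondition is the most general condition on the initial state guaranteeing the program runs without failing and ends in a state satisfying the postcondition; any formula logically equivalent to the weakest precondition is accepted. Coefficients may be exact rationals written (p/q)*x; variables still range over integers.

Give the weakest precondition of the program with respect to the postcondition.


Working backward. After the program, the postcondition (pos != y + 2*q - 9 && (3*pos - 3*q + 5 != 4 ==> n - 1 == q - 9)) && ((1/4)*q + (q + 1) != 2*tot + 4 && n + q + 2 < 8) must hold; in canonical form it is pos != 2*q + y - 9 && (3*pos != 3*q - 1 ==> n == q - 8) && (5/4)*q != 2*tot + 3 && n + q < 6.
Before n := n: pos != 2*q + y - 9 && (3*pos != 3*q - 1 ==> n == q - 8) && (5/4)*q != 2*tot + 3 && n + q < 6
Before y := pos + 8: 2*q != 1 && (3*pos != 3*q - 1 ==> n == q - 8) && (5/4)*q != 2*tot + 3 && n + q < 6
Then branch requires 2*q != 1 && (6*n + 3*tot != 3*q - 25 ==> n == q - 8) && (5/4)*q != 2*tot + 3 && n + q < 6; else branch requires 2*tot + 2*y != -3 && (3*pos != 3*tot + 3*y + 5 ==> n == tot + y - 6) && (5/4)*y != (3/4)*tot + 1/2 && n + tot + y < 4.
Before the if: (q > n + 3*tot + 5 ==> (2*q != 1 && (6*n + 3*tot != 3*q - 25 ==> n == q - 8) && (5/4)*q != 2*tot + 3 && n + q < 6)) && ((!(q > n + 3*tot + 5)) ==> (2*tot + 2*y != -3 && (3*pos != 3*tot + 3*y + 5 ==> n == tot + y - 6) && (5/4)*y != (3/4)*tot + 1/2 && n + tot + y < 4))
Answer: WP = (q > n + 3*tot + 5 ==> (2*q != 1 && (6*n + 3*tot != 3*q - 25 ==> n == q - 8) && (5/4)*q != 2*tot + 3 && n + q < 6)) && ((!(q > n + 3*tot + 5)) ==> (2*tot + 2*y != -3 && (3*pos != 3*tot + 3*y + 5 ==> n == tot + y - 6) && (5/4)*y != (3/4)*tot + 1/2 && n + tot + y < 4))


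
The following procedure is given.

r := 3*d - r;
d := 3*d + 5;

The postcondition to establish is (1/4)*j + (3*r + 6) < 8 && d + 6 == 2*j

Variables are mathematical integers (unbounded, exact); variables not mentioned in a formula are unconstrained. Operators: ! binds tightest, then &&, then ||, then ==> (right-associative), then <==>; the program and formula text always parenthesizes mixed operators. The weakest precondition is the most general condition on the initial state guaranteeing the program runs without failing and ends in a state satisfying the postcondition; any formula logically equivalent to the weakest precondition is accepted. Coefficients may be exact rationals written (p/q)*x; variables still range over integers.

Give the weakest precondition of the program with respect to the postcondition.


Working backward. After the program, the postcondition (1/4)*j + (3*r + 6) < 8 && d + 6 == 2*j must hold; in canonical form it is (1/4)*j + 3*r < 2 && d == 2*j - 6.
Before d := 3*d + 5: (1/4)*j + 3*r < 2 && 3*d == 2*j - 11
Before r := 3*d - r: 9*d + (1/4)*j < 3*r + 2 && 3*d == 2*j - 11
Answer: WP = 9*d + (1/4)*j < 3*r + 2 && 3*d == 2*j - 11


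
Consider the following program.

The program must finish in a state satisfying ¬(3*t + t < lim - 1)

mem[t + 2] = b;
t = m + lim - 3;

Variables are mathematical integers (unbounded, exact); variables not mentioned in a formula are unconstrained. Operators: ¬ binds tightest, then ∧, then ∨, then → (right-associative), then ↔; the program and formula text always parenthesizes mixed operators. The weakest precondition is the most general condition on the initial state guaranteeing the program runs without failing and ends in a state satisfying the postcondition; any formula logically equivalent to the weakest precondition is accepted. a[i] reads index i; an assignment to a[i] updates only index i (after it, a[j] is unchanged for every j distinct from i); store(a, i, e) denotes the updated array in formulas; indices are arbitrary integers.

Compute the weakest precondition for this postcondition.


Working backward. After the program, the postcondition ¬(3*t + t < lim - 1) must hold; in canonical form it is ¬(4*t < lim - 1).
Before t := m + lim - 3: ¬(3*lim + 4*m < 11)
Before mem[t + 2] := b: ¬(3*lim + 4*m < 11)
Answer: WP = ¬(3*lim + 4*m < 11)


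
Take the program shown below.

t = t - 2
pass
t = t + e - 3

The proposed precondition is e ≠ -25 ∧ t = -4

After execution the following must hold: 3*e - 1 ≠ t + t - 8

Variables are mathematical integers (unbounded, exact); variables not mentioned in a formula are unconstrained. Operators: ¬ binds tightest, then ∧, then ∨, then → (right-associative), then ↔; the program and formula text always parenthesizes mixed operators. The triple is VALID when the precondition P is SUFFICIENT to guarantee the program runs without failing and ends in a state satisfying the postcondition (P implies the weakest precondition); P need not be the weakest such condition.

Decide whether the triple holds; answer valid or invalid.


Working backward. After the program, the postcondition 3*e - 1 ≠ t + t - 8 must hold; in canonical form it is 3*e ≠ 2*t - 7.
Before t := t + e - 3: e ≠ 2*t - 13
Before skip: e ≠ 2*t - 13
Before t := t - 2: e ≠ 2*t - 17
The weakest precondition is e ≠ 2*t - 17.
Check whether e ≠ -25 ∧ t = -4 implies it.
Every state satisfying the precondition satisfies the weakest precondition: the implication holds.
Answer: valid


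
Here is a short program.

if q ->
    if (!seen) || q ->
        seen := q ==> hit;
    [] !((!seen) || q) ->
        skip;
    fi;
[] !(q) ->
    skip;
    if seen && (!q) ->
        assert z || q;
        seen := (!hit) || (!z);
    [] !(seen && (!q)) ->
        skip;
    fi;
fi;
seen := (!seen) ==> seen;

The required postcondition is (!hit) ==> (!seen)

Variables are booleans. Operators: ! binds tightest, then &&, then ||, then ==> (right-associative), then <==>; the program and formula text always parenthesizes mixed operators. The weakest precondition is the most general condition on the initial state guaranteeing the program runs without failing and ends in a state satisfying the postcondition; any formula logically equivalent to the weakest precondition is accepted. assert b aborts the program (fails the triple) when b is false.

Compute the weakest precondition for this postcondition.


Working backward. After the program, (!hit) ==> (!seen) must hold.
Before seen := (!seen) ==> seen: (!hit) ==> (!((!seen) ==> seen))
Then branch requires (((!seen) || q) ==> ((!hit) ==> (!((!(q ==> hit)) ==> (q ==> hit))))) && ((!((!seen) || q)) ==> ((!hit) ==> (!((!seen) ==> seen)))); else branch requires ((seen && (!q)) ==> ((z || q) && ((!hit) ==> (!((!((!hit) || (!z))) ==> ((!hit) || (!z))))))) && ((!(seen && (!q))) ==> ((!hit) ==> (!((!seen) ==> seen)))).
Before the if: (q ==> ((((!seen) || q) ==> ((!hit) ==> (!((!(q ==> hit)) ==> (q ==> hit))))) && ((!((!seen) || q)) ==> ((!hit) ==> (!((!seen) ==> seen)))))) && ((!q) ==> (((seen && (!q)) ==> ((z || q) && ((!hit) ==> (!((!((!hit) || (!z))) ==> ((!hit) || (!z))))))) && ((!(seen && (!q))) ==> ((!hit) ==> (!((!seen) ==> seen))))))
Answer: WP = (q ==> ((((!seen) || q) ==> ((!hit) ==> (!((!(q ==> hit)) ==> (q ==> hit))))) && ((!((!seen) || q)) ==> ((!hit) ==> (!((!seen) ==> seen)))))) && ((!q) ==> (((seen && (!q)) ==> ((z || q) && ((!hit) ==> (!((!((!hit) || (!z))) ==> ((!hit) || (!z))))))) && ((!(seen && (!q))) ==> ((!hit) ==> (!((!seen) ==> seen))))))


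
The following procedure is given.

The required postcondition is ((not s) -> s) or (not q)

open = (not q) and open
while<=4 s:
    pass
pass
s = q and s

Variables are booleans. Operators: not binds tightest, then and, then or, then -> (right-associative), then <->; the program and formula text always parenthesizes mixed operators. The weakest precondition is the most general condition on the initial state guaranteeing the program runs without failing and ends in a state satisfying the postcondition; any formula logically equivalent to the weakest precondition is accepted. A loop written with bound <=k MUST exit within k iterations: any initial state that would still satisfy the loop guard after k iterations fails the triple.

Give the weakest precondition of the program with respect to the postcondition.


Working backward. After the program, ((not s) -> s) or (not q) must hold.
Before s := q and s: ((not (q and s)) -> (q and s)) or (not q)
Before skip: ((not (q and s)) -> (q and s)) or (not q)
Before the loop (bound <=4), unroll the exhaustion recursion (WP_0 = exit-now case; WP_j = one more guarded iteration, up to j = 4):
  WP_0: (not s) and (((not (q and s)) -> (q and s)) or (not q))
  WP_1: (s -> ((not s) and (((not (q and s)) -> (q and s)) or (not q)))) and ((not s) -> (((not (q and s)) -> (q and s)) or (not q)))
  WP_2: (s -> ((s -> ((not s) and (((not (q and s)) -> (q and s)) or (not q)))) and ((not s) -> (((not (q and s)) -> (q and s)) or (not q))))) and ((not s) -> (((not (q and s)) -> (q and s)) or (not q)))
  WP_3: (s -> ((s -> ((s -> ((not s) and (((not (q and s)) -> (q and s)) or (not q)))) and ((not s) -> (((not (q and s)) -> (q and s)) or (not q))))) and ((not s) -> (((not (q and s)) -> (q and s)) or (not q))))) and ((not s) -> (((not (q and s)) -> (q and s)) or (not q)))
  WP_4: (s -> ((s -> ((s -> ((s -> ((not s) and (((not (q and s)) -> (q and s)) or (not q)))) and ((not s) -> (((not (q and s)) -> (q and s)) or (not q))))) and ((not s) -> (((not (q and s)) -> (q and s)) or (not q))))) and ((not s) -> (((not (q and s)) -> (q and s)) or (not q))))) and ((not s) -> (((not (q and s)) -> (q and s)) or (not q)))
So before the loop: (s -> ((s -> ((s -> ((s -> ((not s) and (((not (q and s)) -> (q and s)) or (not q)))) and ((not s) -> (((not (q and s)) -> (q and s)) or (not q))))) and ((not s) -> (((not (q and s)) -> (q and s)) or (not q))))) and ((not s) -> (((not (q and s)) -> (q and s)) or (not q))))) and ((not s) -> (((not (q and s)) -> (q and s)) or (not q)))
Before open := (not q) and open: (s -> ((s -> ((s -> ((s -> ((not s) and (((not (q and s)) -> (q and s)) or (not q)))) and ((not s) -> (((not (q and s)) -> (q and s)) or (not q))))) and ((not s) -> (((not (q and s)) -> (q and s)) or (not q))))) and ((not s) -> (((not (q and s)) -> (q and s)) or (not q))))) and ((not s) -> (((not (q and s)) -> (q and s)) or (not q)))
Answer: WP = (s -> ((s -> ((s -> ((s -> ((not s) and (((not (q and s)) -> (q and s)) or (not q)))) and ((not s) -> (((not (q and s)) -> (q and s)) or (not q))))) and ((not s) -> (((not (q and s)) -> (q and s)) or (not q))))) and ((not s) -> (((not (q and s)) -> (q and s)) or (not q))))) and ((not s) -> (((not (q and s)) -> (q and s)) or (not q)))


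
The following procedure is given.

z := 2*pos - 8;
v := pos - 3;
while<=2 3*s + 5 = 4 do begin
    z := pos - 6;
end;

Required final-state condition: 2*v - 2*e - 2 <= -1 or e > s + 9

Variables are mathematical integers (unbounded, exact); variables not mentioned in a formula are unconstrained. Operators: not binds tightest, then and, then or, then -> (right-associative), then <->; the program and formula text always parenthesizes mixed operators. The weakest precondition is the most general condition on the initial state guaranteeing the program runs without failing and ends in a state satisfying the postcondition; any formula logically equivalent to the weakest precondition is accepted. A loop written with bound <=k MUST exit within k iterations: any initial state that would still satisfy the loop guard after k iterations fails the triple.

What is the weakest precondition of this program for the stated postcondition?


Working backward. After the program, the postcondition 2*v - 2*e - 2 <= -1 or e > s + 9 must hold; in canonical form it is 2*v <= 2*e + 1 or e > s + 9.
Before the loop (bound <=2), unroll the exhaustion recursion (WP_0 = exit-now case; WP_j = one more guarded iteration, up to j = 2):
  WP_0: (not (3*s = -1)) and (2*v <= 2*e + 1 or e > s + 9)
  WP_1: (3*s = -1 -> ((not (3*s = -1)) and (2*v <= 2*e + 1 or e > s + 9))) and ((not (3*s = -1)) -> (2*v <= 2*e + 1 or e > s + 9))
  WP_2: (3*s = -1 -> ((3*s = -1 -> ((not (3*s = -1)) and (2*v <= 2*e + 1 or e > s + 9))) and ((not (3*s = -1)) -> (2*v <= 2*e + 1 or e > s + 9)))) and ((not (3*s = -1)) -> (2*v <= 2*e + 1 or e > s + 9))
So before the loop: (3*s = -1 -> ((3*s = -1 -> ((not (3*s = -1)) and (2*v <= 2*e + 1 or e > s + 9))) and ((not (3*s = -1)) -> (2*v <= 2*e + 1 or e > s + 9)))) and ((not (3*s = -1)) -> (2*v <= 2*e + 1 or e > s + 9))
Before v := pos - 3: (3*s = -1 -> ((3*s = -1 -> ((not (3*s = -1)) and (2*pos <= 2*e + 7 or e > s + 9))) and ((not (3*s = -1)) -> (2*pos <= 2*e + 7 or e > s + 9)))) and ((not (3*s = -1)) -> (2*pos <= 2*e + 7 or e > s + 9))
Before z := 2*pos - 8: (3*s = -1 -> ((3*s = -1 -> ((not (3*s = -1)) and (2*pos <= 2*e + 7 or e > s + 9))) and ((not (3*s = -1)) -> (2*pos <= 2*e + 7 or e > s + 9)))) and ((not (3*s = -1)) -> (2*pos <= 2*e + 7 or e > s + 9))
Answer: WP = (3*s = -1 -> ((3*s = -1 -> ((not (3*s = -1)) and (2*pos <= 2*e + 7 or e > s + 9))) and ((not (3*s = -1)) -> (2*pos <= 2*e + 7 or e > s + 9)))) and ((not (3*s = -1)) -> (2*pos <= 2*e + 7 or e > s + 9))


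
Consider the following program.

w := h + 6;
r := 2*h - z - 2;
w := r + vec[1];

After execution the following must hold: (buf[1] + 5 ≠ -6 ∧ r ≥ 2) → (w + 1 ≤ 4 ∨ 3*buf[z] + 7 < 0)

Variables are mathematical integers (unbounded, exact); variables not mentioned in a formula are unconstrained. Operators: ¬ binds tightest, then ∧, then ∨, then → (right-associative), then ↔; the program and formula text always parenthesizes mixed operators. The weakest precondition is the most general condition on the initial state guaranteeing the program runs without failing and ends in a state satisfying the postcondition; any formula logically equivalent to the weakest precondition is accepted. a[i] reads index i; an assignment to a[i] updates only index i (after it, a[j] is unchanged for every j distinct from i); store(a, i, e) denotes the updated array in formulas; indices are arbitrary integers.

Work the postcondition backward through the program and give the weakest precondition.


Working backward. After the program, the postcondition (buf[1] + 5 ≠ -6 ∧ r ≥ 2) → (w + 1 ≤ 4 ∨ 3*buf[z] + 7 < 0) must hold; in canonical form it is (buf[1] ≠ -11 ∧ r ≥ 2) → (w ≤ 3 ∨ 3*buf[z] < -7).
Before w := r + vec[1]: (buf[1] ≠ -11 ∧ r ≥ 2) → (vec[1] + r ≤ 3 ∨ 3*buf[z] < -7)
Before r := 2*h - z - 2: (buf[1] ≠ -11 ∧ 2*h ≥ z + 4) → (vec[1] + 2*h ≤ z + 5 ∨ 3*buf[z] < -7)
Before w := h + 6: (buf[1] ≠ -11 ∧ 2*h ≥ z + 4) → (vec[1] + 2*h ≤ z + 5 ∨ 3*buf[z] < -7)
Answer: WP = (buf[1] ≠ -11 ∧ 2*h ≥ z + 4) → (vec[1] + 2*h ≤ z + 5 ∨ 3*buf[z] < -7)


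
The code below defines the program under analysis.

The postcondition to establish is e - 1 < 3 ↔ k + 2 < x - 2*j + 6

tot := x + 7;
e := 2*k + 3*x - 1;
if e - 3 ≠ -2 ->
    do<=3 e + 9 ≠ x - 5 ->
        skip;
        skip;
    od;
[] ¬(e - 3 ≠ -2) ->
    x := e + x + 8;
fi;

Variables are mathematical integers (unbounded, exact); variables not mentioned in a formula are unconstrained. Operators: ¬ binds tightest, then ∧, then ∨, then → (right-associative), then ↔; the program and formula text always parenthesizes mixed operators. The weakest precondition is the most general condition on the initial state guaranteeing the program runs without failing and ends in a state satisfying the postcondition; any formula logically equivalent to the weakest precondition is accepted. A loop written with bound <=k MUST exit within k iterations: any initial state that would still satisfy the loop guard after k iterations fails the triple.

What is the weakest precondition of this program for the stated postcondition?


Working backward. After the program, the postcondition e - 1 < 3 ↔ k + 2 < x - 2*j + 6 must hold; in canonical form it is e < 4 ↔ 2*j + k < x + 4.
Then branch requires (e ≠ x - 14 → ((e ≠ x - 14 → ((e ≠ x - 14 → ((¬(e ≠ x - 14)) ∧ (e < 4 ↔ 2*j + k < x + 4))) ∧ ((¬(e ≠ x - 14)) → (e < 4 ↔ 2*j + k < x + 4)))) ∧ ((¬(e ≠ x - 14)) → (e < 4 ↔ 2*j + k < x + 4)))) ∧ ((¬(e ≠ x - 14)) → (e < 4 ↔ 2*j + k < x + 4)); else branch requires e < 4 ↔ 2*j + k < e + x + 12.
Before the if: (e ≠ 1 → ((e ≠ x - 14 → ((e ≠ x - 14 → ((e ≠ x - 14 → ((¬(e ≠ x - 14)) ∧ (e < 4 ↔ 2*j + k < x + 4))) ∧ ((¬(e ≠ x - 14)) → (e < 4 ↔ 2*j + k < x + 4)))) ∧ ((¬(e ≠ x - 14)) → (e < 4 ↔ 2*j + k < x + 4)))) ∧ ((¬(e ≠ x - 14)) → (e < 4 ↔ 2*j + k < x + 4)))) ∧ ((¬(e ≠ 1)) → (e < 4 ↔ 2*j + k < e + x + 12))
Before e := 2*k + 3*x - 1: (2*k + 3*x ≠ 2 → ((2*k + 2*x ≠ -13 → ((2*k + 2*x ≠ -13 → ((2*k + 2*x ≠ -13 → ((¬(2*k + 2*x ≠ -13)) ∧ (2*k + 3*x < 5 ↔ 2*j + k < x + 4))) ∧ ((¬(2*k + 2*x ≠ -13)) → (2*k + 3*x < 5 ↔ 2*j + k < x + 4)))) ∧ ((¬(2*k + 2*x ≠ -13)) → (2*k + 3*x < 5 ↔ 2*j + k < x + 4)))) ∧ ((¬(2*k + 2*x ≠ -13)) → (2*k + 3*x < 5 ↔ 2*j + k < x + 4)))) ∧ ((¬(2*k + 3*x ≠ 2)) → (2*k + 3*x < 5 ↔ 2*j < k + 4*x + 11))
Before tot := x + 7: (2*k + 3*x ≠ 2 → ((2*k + 2*x ≠ -13 → ((2*k + 2*x ≠ -13 → ((2*k + 2*x ≠ -13 → ((¬(2*k + 2*x ≠ -13)) ∧ (2*k + 3*x < 5 ↔ 2*j + k < x + 4))) ∧ ((¬(2*k + 2*x ≠ -13)) → (2*k + 3*x < 5 ↔ 2*j + k < x + 4)))) ∧ ((¬(2*k + 2*x ≠ -13)) → (2*k + 3*x < 5 ↔ 2*j + k < x + 4)))) ∧ ((¬(2*k + 2*x ≠ -13)) → (2*k + 3*x < 5 ↔ 2*j + k < x + 4)))) ∧ ((¬(2*k + 3*x ≠ 2)) → (2*k + 3*x < 5 ↔ 2*j < k + 4*x + 11))
Answer: WP = (2*k + 3*x ≠ 2 → ((2*k + 2*x ≠ -13 → ((2*k + 2*x ≠ -13 → ((2*k + 2*x ≠ -13 → ((¬(2*k + 2*x ≠ -13)) ∧ (2*k + 3*x < 5 ↔ 2*j + k < x + 4))) ∧ ((¬(2*k + 2*x ≠ -13)) → (2*k + 3*x < 5 ↔ 2*j + k < x + 4)))) ∧ ((¬(2*k + 2*x ≠ -13)) → (2*k + 3*x < 5 ↔ 2*j + k < x + 4)))) ∧ ((¬(2*k + 2*x ≠ -13)) → (2*k + 3*x < 5 ↔ 2*j + k < x + 4)))) ∧ ((¬(2*k + 3*x ≠ 2)) → (2*k + 3*x < 5 ↔ 2*j < k + 4*x + 11))


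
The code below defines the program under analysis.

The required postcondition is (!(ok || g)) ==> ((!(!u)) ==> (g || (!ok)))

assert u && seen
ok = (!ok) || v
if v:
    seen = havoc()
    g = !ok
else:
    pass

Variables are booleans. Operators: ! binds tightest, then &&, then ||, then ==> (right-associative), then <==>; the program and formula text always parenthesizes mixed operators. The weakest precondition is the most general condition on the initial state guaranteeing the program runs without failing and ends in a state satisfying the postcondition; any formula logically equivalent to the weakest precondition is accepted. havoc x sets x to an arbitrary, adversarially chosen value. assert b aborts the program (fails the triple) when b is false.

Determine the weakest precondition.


Working backward. After the program, the postcondition (!(ok || g)) ==> ((!(!u)) ==> (g || (!ok))) must hold; in canonical form it is (!(ok || g)) ==> (u ==> (g || (!ok))).
Then branch requires true; else branch requires (!(ok || g)) ==> (u ==> (g || (!ok))).
Before the if: (!v) ==> ((!(ok || g)) ==> (u ==> (g || (!ok))))
Before ok := (!ok) || v: (!v) ==> ((!((!ok) || v || g)) ==> (u ==> (g || (!((!ok) || v)))))
Before assert u && seen: u && seen && ((!v) ==> ((!((!ok) || v || g)) ==> (u ==> (g || (!((!ok) || v))))))
Answer: WP = u && seen && ((!v) ==> ((!((!ok) || v || g)) ==> (u ==> (g || (!((!ok) || v))))))


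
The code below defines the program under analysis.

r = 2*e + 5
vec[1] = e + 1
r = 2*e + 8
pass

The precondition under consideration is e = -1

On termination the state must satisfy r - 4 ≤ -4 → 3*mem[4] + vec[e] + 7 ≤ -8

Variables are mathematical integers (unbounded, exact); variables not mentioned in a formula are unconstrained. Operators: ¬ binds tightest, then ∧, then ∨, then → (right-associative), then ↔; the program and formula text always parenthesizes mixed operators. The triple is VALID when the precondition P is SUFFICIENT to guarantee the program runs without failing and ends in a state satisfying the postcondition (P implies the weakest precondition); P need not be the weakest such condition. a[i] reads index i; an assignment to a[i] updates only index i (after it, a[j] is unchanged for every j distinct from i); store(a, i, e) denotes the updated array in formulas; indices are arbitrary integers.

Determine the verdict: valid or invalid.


Working backward. After the program, the postcondition r - 4 ≤ -4 → 3*mem[4] + vec[e] + 7 ≤ -8 must hold; in canonical form it is r ≤ 0 → 3*mem[4] + vec[e] ≤ -15.
Before skip: r ≤ 0 → 3*mem[4] + vec[e] ≤ -15
Before r := 2*e + 8: 2*e ≤ -8 → 3*mem[4] + vec[e] ≤ -15
Before vec[1] := e + 1: 2*e ≤ -8 → 3*mem[4] + store(vec, 1, e + 1)[e] ≤ -15
Before r := 2*e + 5: 2*e ≤ -8 → 3*mem[4] + store(vec, 1, e + 1)[e] ≤ -15
The weakest precondition is 2*e ≤ -8 → 3*mem[4] + store(vec, 1, e + 1)[e] ≤ -15.
Check whether e = -1 implies it.
Every state satisfying the precondition satisfies the weakest precondition: the implication holds.
Answer: valid
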